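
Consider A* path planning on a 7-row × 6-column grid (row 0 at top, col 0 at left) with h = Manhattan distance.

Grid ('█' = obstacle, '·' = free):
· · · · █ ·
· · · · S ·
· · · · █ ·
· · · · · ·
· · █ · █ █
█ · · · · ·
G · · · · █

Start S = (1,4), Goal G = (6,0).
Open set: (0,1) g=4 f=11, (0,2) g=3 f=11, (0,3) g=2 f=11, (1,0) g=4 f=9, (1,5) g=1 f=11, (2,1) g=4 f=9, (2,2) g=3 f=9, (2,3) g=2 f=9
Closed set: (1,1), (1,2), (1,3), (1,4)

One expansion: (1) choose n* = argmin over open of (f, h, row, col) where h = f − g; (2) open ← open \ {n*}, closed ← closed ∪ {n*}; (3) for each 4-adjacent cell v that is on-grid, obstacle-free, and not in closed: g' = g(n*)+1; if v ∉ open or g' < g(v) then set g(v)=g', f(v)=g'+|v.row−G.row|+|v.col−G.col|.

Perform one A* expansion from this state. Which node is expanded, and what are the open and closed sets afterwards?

step 1: expand (1,0) (f=9, h=5) → closed; open now [(0,0) g=5 f=11, (0,1) g=4 f=11, (0,2) g=3 f=11, (0,3) g=2 f=11, (1,5) g=1 f=11, (2,0) g=5 f=9, (2,1) g=4 f=9, (2,2) g=3 f=9, (2,3) g=2 f=9]

expanded=(1,0); open=[(0,0) g=5 f=11, (0,1) g=4 f=11, (0,2) g=3 f=11, (0,3) g=2 f=11, (1,5) g=1 f=11, (2,0) g=5 f=9, (2,1) g=4 f=9, (2,2) g=3 f=9, (2,3) g=2 f=9]; closed=[(1,0), (1,1), (1,2), (1,3), (1,4)]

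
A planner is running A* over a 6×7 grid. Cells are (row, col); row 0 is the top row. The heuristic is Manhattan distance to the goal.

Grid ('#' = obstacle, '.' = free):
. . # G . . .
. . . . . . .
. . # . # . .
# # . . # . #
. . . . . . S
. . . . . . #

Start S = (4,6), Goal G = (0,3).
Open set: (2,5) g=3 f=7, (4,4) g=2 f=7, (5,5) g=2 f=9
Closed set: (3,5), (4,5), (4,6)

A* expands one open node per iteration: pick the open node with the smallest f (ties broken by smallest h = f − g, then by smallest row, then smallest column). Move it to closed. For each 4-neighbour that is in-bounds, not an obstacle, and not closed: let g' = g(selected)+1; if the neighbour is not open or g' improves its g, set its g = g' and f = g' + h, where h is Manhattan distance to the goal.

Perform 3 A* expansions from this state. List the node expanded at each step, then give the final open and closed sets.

step 1: expand (2,5) (f=7, h=4) → closed; open now [(1,5) g=4 f=7, (2,6) g=4 f=9, (4,4) g=2 f=7, (5,5) g=2 f=9]
step 2: expand (1,5) (f=7, h=3) → closed; open now [(0,5) g=5 f=7, (1,4) g=5 f=7, (1,6) g=5 f=9, (2,6) g=4 f=9, (4,4) g=2 f=7, (5,5) g=2 f=9]
step 3: expand (0,5) (f=7, h=2) → closed; open now [(0,4) g=6 f=7, (0,6) g=6 f=9, (1,4) g=5 f=7, (1,6) g=5 f=9, (2,6) g=4 f=9, (4,4) g=2 f=7, (5,5) g=2 f=9]

order=[(2,5) → (1,5) → (0,5)]; open=[(0,4) g=6 f=7, (0,6) g=6 f=9, (1,4) g=5 f=7, (1,6) g=5 f=9, (2,6) g=4 f=9, (4,4) g=2 f=7, (5,5) g=2 f=9]; closed=[(0,5), (1,5), (2,5), (3,5), (4,5), (4,6)]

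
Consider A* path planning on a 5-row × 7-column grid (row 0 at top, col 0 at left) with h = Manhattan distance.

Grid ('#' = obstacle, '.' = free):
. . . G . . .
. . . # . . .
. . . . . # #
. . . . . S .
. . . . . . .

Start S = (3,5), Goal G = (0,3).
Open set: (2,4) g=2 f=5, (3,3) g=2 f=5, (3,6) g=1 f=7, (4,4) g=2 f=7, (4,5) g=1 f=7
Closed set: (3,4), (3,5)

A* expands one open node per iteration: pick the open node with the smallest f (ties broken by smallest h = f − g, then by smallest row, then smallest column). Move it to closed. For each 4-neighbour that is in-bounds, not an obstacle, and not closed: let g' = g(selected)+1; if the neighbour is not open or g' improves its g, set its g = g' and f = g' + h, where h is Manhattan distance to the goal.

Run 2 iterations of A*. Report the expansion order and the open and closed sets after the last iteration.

step 1: expand (2,4) (f=5, h=3) → closed; open now [(1,4) g=3 f=5, (2,3) g=3 f=5, (3,3) g=2 f=5, (3,6) g=1 f=7, (4,4) g=2 f=7, (4,5) g=1 f=7]
step 2: expand (1,4) (f=5, h=2) → closed; open now [(0,4) g=4 f=5, (1,5) g=4 f=7, (2,3) g=3 f=5, (3,3) g=2 f=5, (3,6) g=1 f=7, (4,4) g=2 f=7, (4,5) g=1 f=7]

order=[(2,4) → (1,4)]; open=[(0,4) g=4 f=5, (1,5) g=4 f=7, (2,3) g=3 f=5, (3,3) g=2 f=5, (3,6) g=1 f=7, (4,4) g=2 f=7, (4,5) g=1 f=7]; closed=[(1,4), (2,4), (3,4), (3,5)]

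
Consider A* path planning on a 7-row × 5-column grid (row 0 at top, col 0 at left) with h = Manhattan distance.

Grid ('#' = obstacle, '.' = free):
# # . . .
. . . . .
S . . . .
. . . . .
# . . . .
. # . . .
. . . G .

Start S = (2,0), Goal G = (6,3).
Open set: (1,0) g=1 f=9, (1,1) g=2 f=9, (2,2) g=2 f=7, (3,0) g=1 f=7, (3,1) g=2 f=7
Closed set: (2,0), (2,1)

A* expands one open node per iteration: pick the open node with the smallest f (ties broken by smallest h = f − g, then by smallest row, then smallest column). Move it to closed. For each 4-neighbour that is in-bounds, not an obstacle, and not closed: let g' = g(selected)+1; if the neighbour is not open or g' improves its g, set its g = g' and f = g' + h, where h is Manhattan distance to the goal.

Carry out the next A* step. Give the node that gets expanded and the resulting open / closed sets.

expanded=(2,2); open=[(1,0) g=1 f=9, (1,1) g=2 f=9, (1,2) g=3 f=9, (2,3) g=3 f=7, (3,0) g=1 f=7, (3,1) g=2 f=7, (3,2) g=3 f=7]; closed=[(2,0), (2,1), (2,2)]

step 1: expand (2,2) (f=7, h=5) → closed; open now [(1,0) g=1 f=9, (1,1) g=2 f=9, (1,2) g=3 f=9, (2,3) g=3 f=7, (3,0) g=1 f=7, (3,1) g=2 f=7, (3,2) g=3 f=7]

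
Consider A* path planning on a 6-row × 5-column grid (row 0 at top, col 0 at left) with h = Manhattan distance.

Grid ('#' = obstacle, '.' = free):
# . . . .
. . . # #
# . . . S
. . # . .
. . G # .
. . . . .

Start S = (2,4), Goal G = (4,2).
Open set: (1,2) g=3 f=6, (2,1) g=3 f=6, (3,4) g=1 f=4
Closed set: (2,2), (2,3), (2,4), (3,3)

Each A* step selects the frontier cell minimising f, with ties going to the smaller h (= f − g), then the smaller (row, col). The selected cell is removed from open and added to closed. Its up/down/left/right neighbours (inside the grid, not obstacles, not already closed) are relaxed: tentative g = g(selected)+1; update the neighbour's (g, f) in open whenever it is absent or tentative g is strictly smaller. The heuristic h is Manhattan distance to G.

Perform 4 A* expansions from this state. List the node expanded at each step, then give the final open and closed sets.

step 1: expand (3,4) (f=4, h=3) → closed; open now [(1,2) g=3 f=6, (2,1) g=3 f=6, (4,4) g=2 f=4]
step 2: expand (4,4) (f=4, h=2) → closed; open now [(1,2) g=3 f=6, (2,1) g=3 f=6, (5,4) g=3 f=6]
step 3: expand (1,2) (f=6, h=3) → closed; open now [(0,2) g=4 f=8, (1,1) g=4 f=8, (2,1) g=3 f=6, (5,4) g=3 f=6]
step 4: expand (2,1) (f=6, h=3) → closed; open now [(0,2) g=4 f=8, (1,1) g=4 f=8, (3,1) g=4 f=6, (5,4) g=3 f=6]

order=[(3,4) → (4,4) → (1,2) → (2,1)]; open=[(0,2) g=4 f=8, (1,1) g=4 f=8, (3,1) g=4 f=6, (5,4) g=3 f=6]; closed=[(1,2), (2,1), (2,2), (2,3), (2,4), (3,3), (3,4), (4,4)]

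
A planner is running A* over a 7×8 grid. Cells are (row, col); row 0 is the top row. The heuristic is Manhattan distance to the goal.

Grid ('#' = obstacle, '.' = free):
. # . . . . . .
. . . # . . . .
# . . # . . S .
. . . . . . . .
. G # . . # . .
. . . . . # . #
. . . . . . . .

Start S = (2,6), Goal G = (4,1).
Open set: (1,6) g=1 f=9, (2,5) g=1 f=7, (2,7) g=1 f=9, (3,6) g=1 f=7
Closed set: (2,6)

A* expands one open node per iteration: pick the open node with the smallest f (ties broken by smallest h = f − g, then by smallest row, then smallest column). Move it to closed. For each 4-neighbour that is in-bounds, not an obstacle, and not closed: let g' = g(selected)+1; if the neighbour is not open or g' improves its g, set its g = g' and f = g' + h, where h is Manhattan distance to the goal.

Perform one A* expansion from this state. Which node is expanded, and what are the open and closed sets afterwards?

step 1: expand (2,5) (f=7, h=6) → closed; open now [(1,5) g=2 f=9, (1,6) g=1 f=9, (2,4) g=2 f=7, (2,7) g=1 f=9, (3,5) g=2 f=7, (3,6) g=1 f=7]

expanded=(2,5); open=[(1,5) g=2 f=9, (1,6) g=1 f=9, (2,4) g=2 f=7, (2,7) g=1 f=9, (3,5) g=2 f=7, (3,6) g=1 f=7]; closed=[(2,5), (2,6)]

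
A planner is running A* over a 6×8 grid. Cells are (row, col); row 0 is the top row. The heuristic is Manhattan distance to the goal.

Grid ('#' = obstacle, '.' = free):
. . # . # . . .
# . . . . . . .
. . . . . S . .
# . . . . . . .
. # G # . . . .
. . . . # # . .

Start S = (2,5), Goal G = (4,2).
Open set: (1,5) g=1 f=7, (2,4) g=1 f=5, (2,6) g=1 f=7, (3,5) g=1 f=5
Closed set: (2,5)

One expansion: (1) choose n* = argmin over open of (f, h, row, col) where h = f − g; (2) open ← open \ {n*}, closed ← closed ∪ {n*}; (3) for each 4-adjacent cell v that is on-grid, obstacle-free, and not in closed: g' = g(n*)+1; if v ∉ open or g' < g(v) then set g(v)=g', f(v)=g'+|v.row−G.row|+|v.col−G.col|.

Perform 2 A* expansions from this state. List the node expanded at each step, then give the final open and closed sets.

order=[(2,4) → (2,3)]; open=[(1,3) g=3 f=7, (1,4) g=2 f=7, (1,5) g=1 f=7, (2,2) g=3 f=5, (2,6) g=1 f=7, (3,3) g=3 f=5, (3,4) g=2 f=5, (3,5) g=1 f=5]; closed=[(2,3), (2,4), (2,5)]

step 1: expand (2,4) (f=5, h=4) → closed; open now [(1,4) g=2 f=7, (1,5) g=1 f=7, (2,3) g=2 f=5, (2,6) g=1 f=7, (3,4) g=2 f=5, (3,5) g=1 f=5]
step 2: expand (2,3) (f=5, h=3) → closed; open now [(1,3) g=3 f=7, (1,4) g=2 f=7, (1,5) g=1 f=7, (2,2) g=3 f=5, (2,6) g=1 f=7, (3,3) g=3 f=5, (3,4) g=2 f=5, (3,5) g=1 f=5]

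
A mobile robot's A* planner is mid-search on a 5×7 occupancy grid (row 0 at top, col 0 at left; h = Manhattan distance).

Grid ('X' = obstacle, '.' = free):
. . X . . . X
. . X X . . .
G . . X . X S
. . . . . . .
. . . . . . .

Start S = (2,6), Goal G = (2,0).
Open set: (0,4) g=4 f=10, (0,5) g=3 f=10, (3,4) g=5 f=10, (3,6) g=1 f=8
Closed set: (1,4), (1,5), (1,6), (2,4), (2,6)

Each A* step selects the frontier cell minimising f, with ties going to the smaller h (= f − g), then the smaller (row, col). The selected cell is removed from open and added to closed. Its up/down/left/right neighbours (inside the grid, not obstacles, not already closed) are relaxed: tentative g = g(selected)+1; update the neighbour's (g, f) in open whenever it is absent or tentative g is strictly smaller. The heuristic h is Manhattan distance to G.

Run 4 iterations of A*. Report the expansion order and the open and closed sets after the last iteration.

step 1: expand (3,6) (f=8, h=7) → closed; open now [(0,4) g=4 f=10, (0,5) g=3 f=10, (3,4) g=5 f=10, (3,5) g=2 f=8, (4,6) g=2 f=10]
step 2: expand (3,5) (f=8, h=6) → closed; open now [(0,4) g=4 f=10, (0,5) g=3 f=10, (3,4) g=3 f=8, (4,5) g=3 f=10, (4,6) g=2 f=10]
step 3: expand (3,4) (f=8, h=5) → closed; open now [(0,4) g=4 f=10, (0,5) g=3 f=10, (3,3) g=4 f=8, (4,4) g=4 f=10, (4,5) g=3 f=10, (4,6) g=2 f=10]
step 4: expand (3,3) (f=8, h=4) → closed; open now [(0,4) g=4 f=10, (0,5) g=3 f=10, (3,2) g=5 f=8, (4,3) g=5 f=10, (4,4) g=4 f=10, (4,5) g=3 f=10, (4,6) g=2 f=10]

order=[(3,6) → (3,5) → (3,4) → (3,3)]; open=[(0,4) g=4 f=10, (0,5) g=3 f=10, (3,2) g=5 f=8, (4,3) g=5 f=10, (4,4) g=4 f=10, (4,5) g=3 f=10, (4,6) g=2 f=10]; closed=[(1,4), (1,5), (1,6), (2,4), (2,6), (3,3), (3,4), (3,5), (3,6)]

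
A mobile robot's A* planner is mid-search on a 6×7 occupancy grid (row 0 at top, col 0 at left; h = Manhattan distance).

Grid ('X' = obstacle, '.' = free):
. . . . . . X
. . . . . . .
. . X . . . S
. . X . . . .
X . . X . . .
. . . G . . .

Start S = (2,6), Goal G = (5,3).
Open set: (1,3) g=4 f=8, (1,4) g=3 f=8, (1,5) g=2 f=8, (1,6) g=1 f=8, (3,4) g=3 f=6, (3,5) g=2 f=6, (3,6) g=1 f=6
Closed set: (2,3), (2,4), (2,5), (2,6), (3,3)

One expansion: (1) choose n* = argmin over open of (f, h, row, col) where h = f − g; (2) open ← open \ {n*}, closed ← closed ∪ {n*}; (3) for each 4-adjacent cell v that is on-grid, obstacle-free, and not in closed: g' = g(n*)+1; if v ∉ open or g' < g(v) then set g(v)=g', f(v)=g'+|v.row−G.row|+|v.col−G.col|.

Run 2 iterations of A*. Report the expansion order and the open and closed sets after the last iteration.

step 1: expand (3,4) (f=6, h=3) → closed; open now [(1,3) g=4 f=8, (1,4) g=3 f=8, (1,5) g=2 f=8, (1,6) g=1 f=8, (3,5) g=2 f=6, (3,6) g=1 f=6, (4,4) g=4 f=6]
step 2: expand (4,4) (f=6, h=2) → closed; open now [(1,3) g=4 f=8, (1,4) g=3 f=8, (1,5) g=2 f=8, (1,6) g=1 f=8, (3,5) g=2 f=6, (3,6) g=1 f=6, (4,5) g=5 f=8, (5,4) g=5 f=6]

order=[(3,4) → (4,4)]; open=[(1,3) g=4 f=8, (1,4) g=3 f=8, (1,5) g=2 f=8, (1,6) g=1 f=8, (3,5) g=2 f=6, (3,6) g=1 f=6, (4,5) g=5 f=8, (5,4) g=5 f=6]; closed=[(2,3), (2,4), (2,5), (2,6), (3,3), (3,4), (4,4)]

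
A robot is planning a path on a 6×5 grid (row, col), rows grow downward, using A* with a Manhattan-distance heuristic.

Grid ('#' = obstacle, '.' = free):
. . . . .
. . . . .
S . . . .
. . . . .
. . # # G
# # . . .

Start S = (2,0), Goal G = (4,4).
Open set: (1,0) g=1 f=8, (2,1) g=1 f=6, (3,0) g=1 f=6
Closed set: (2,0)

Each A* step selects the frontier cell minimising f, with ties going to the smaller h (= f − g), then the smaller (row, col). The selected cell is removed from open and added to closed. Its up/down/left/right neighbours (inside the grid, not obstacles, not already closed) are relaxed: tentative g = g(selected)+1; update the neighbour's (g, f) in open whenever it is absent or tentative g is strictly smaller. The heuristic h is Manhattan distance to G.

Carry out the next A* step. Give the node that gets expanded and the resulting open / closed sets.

expanded=(2,1); open=[(1,0) g=1 f=8, (1,1) g=2 f=8, (2,2) g=2 f=6, (3,0) g=1 f=6, (3,1) g=2 f=6]; closed=[(2,0), (2,1)]

step 1: expand (2,1) (f=6, h=5) → closed; open now [(1,0) g=1 f=8, (1,1) g=2 f=8, (2,2) g=2 f=6, (3,0) g=1 f=6, (3,1) g=2 f=6]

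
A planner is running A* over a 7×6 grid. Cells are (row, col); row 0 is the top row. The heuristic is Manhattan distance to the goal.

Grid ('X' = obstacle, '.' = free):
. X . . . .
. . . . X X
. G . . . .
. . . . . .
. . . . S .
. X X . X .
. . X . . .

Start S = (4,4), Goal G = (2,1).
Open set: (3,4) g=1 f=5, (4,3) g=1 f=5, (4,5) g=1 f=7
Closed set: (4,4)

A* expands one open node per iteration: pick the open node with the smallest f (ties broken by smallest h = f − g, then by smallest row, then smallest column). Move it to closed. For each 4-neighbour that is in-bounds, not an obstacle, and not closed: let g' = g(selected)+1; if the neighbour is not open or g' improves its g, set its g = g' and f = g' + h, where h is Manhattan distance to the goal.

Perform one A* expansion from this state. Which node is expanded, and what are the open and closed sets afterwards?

step 1: expand (3,4) (f=5, h=4) → closed; open now [(2,4) g=2 f=5, (3,3) g=2 f=5, (3,5) g=2 f=7, (4,3) g=1 f=5, (4,5) g=1 f=7]

expanded=(3,4); open=[(2,4) g=2 f=5, (3,3) g=2 f=5, (3,5) g=2 f=7, (4,3) g=1 f=5, (4,5) g=1 f=7]; closed=[(3,4), (4,4)]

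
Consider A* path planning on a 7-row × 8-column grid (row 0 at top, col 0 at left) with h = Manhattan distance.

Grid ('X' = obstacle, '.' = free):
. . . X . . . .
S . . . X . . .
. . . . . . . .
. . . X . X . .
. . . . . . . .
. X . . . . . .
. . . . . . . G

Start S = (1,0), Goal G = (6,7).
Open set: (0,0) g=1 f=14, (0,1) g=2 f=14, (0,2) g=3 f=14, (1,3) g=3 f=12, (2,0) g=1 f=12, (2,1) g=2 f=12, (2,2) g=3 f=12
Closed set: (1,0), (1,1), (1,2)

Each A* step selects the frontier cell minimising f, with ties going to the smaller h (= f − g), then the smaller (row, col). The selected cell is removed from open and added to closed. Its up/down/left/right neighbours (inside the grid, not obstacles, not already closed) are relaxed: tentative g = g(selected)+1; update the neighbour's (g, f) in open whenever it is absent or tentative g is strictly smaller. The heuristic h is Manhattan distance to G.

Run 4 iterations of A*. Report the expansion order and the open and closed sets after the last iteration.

step 1: expand (1,3) (f=12, h=9) → closed; open now [(0,0) g=1 f=14, (0,1) g=2 f=14, (0,2) g=3 f=14, (2,0) g=1 f=12, (2,1) g=2 f=12, (2,2) g=3 f=12, (2,3) g=4 f=12]
step 2: expand (2,3) (f=12, h=8) → closed; open now [(0,0) g=1 f=14, (0,1) g=2 f=14, (0,2) g=3 f=14, (2,0) g=1 f=12, (2,1) g=2 f=12, (2,2) g=3 f=12, (2,4) g=5 f=12]
step 3: expand (2,4) (f=12, h=7) → closed; open now [(0,0) g=1 f=14, (0,1) g=2 f=14, (0,2) g=3 f=14, (2,0) g=1 f=12, (2,1) g=2 f=12, (2,2) g=3 f=12, (2,5) g=6 f=12, (3,4) g=6 f=12]
step 4: expand (2,5) (f=12, h=6) → closed; open now [(0,0) g=1 f=14, (0,1) g=2 f=14, (0,2) g=3 f=14, (1,5) g=7 f=14, (2,0) g=1 f=12, (2,1) g=2 f=12, (2,2) g=3 f=12, (2,6) g=7 f=12, (3,4) g=6 f=12]

order=[(1,3) → (2,3) → (2,4) → (2,5)]; open=[(0,0) g=1 f=14, (0,1) g=2 f=14, (0,2) g=3 f=14, (1,5) g=7 f=14, (2,0) g=1 f=12, (2,1) g=2 f=12, (2,2) g=3 f=12, (2,6) g=7 f=12, (3,4) g=6 f=12]; closed=[(1,0), (1,1), (1,2), (1,3), (2,3), (2,4), (2,5)]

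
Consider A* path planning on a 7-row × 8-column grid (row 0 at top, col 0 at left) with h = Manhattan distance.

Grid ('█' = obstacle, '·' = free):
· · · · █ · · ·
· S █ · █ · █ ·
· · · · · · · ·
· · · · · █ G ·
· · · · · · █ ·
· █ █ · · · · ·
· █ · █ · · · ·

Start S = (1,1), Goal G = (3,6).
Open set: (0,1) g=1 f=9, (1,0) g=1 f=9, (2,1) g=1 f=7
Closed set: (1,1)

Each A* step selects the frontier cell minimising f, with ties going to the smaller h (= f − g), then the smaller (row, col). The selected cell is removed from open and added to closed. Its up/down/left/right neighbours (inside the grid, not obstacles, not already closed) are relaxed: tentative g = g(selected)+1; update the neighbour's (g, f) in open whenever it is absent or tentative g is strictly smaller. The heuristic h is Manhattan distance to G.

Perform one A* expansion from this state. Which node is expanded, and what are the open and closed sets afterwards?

expanded=(2,1); open=[(0,1) g=1 f=9, (1,0) g=1 f=9, (2,0) g=2 f=9, (2,2) g=2 f=7, (3,1) g=2 f=7]; closed=[(1,1), (2,1)]

step 1: expand (2,1) (f=7, h=6) → closed; open now [(0,1) g=1 f=9, (1,0) g=1 f=9, (2,0) g=2 f=9, (2,2) g=2 f=7, (3,1) g=2 f=7]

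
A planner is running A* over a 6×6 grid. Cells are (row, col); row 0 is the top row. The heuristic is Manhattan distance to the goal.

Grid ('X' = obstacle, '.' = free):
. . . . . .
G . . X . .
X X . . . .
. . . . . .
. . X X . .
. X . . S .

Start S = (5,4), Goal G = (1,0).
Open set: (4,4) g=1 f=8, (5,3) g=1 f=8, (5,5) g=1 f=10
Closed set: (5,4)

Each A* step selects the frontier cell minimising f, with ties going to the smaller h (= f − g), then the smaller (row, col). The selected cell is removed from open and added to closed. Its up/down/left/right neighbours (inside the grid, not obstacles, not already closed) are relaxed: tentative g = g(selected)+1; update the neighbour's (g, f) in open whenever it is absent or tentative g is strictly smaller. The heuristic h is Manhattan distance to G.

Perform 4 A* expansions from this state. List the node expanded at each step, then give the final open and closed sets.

order=[(4,4) → (3,4) → (2,4) → (1,4)]; open=[(0,4) g=5 f=10, (1,5) g=5 f=10, (2,3) g=4 f=8, (2,5) g=4 f=10, (3,3) g=3 f=8, (3,5) g=3 f=10, (4,5) g=2 f=10, (5,3) g=1 f=8, (5,5) g=1 f=10]; closed=[(1,4), (2,4), (3,4), (4,4), (5,4)]

step 1: expand (4,4) (f=8, h=7) → closed; open now [(3,4) g=2 f=8, (4,5) g=2 f=10, (5,3) g=1 f=8, (5,5) g=1 f=10]
step 2: expand (3,4) (f=8, h=6) → closed; open now [(2,4) g=3 f=8, (3,3) g=3 f=8, (3,5) g=3 f=10, (4,5) g=2 f=10, (5,3) g=1 f=8, (5,5) g=1 f=10]
step 3: expand (2,4) (f=8, h=5) → closed; open now [(1,4) g=4 f=8, (2,3) g=4 f=8, (2,5) g=4 f=10, (3,3) g=3 f=8, (3,5) g=3 f=10, (4,5) g=2 f=10, (5,3) g=1 f=8, (5,5) g=1 f=10]
step 4: expand (1,4) (f=8, h=4) → closed; open now [(0,4) g=5 f=10, (1,5) g=5 f=10, (2,3) g=4 f=8, (2,5) g=4 f=10, (3,3) g=3 f=8, (3,5) g=3 f=10, (4,5) g=2 f=10, (5,3) g=1 f=8, (5,5) g=1 f=10]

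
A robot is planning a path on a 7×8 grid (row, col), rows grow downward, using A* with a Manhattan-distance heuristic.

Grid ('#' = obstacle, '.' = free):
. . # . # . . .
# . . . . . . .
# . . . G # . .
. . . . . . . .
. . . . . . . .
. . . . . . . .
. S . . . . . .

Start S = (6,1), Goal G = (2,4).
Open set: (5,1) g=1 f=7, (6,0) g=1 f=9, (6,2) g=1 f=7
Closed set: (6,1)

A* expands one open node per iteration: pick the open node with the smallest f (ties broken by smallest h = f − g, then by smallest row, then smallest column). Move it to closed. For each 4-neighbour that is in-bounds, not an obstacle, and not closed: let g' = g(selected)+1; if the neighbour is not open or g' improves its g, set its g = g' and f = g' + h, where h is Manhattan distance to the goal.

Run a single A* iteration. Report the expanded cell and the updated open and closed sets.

step 1: expand (5,1) (f=7, h=6) → closed; open now [(4,1) g=2 f=7, (5,0) g=2 f=9, (5,2) g=2 f=7, (6,0) g=1 f=9, (6,2) g=1 f=7]

expanded=(5,1); open=[(4,1) g=2 f=7, (5,0) g=2 f=9, (5,2) g=2 f=7, (6,0) g=1 f=9, (6,2) g=1 f=7]; closed=[(5,1), (6,1)]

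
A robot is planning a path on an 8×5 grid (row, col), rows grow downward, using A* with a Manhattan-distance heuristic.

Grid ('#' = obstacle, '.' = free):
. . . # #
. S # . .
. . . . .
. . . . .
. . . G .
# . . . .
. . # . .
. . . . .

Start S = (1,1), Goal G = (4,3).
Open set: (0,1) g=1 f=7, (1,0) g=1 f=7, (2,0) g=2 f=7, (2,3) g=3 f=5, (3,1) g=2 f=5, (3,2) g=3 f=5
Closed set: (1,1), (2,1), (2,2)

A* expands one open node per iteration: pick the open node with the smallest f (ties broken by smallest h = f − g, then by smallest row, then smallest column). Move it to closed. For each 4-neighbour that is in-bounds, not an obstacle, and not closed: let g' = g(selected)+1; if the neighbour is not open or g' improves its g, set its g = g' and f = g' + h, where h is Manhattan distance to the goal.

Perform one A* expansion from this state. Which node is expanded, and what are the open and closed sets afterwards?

expanded=(2,3); open=[(0,1) g=1 f=7, (1,0) g=1 f=7, (1,3) g=4 f=7, (2,0) g=2 f=7, (2,4) g=4 f=7, (3,1) g=2 f=5, (3,2) g=3 f=5, (3,3) g=4 f=5]; closed=[(1,1), (2,1), (2,2), (2,3)]

step 1: expand (2,3) (f=5, h=2) → closed; open now [(0,1) g=1 f=7, (1,0) g=1 f=7, (1,3) g=4 f=7, (2,0) g=2 f=7, (2,4) g=4 f=7, (3,1) g=2 f=5, (3,2) g=3 f=5, (3,3) g=4 f=5]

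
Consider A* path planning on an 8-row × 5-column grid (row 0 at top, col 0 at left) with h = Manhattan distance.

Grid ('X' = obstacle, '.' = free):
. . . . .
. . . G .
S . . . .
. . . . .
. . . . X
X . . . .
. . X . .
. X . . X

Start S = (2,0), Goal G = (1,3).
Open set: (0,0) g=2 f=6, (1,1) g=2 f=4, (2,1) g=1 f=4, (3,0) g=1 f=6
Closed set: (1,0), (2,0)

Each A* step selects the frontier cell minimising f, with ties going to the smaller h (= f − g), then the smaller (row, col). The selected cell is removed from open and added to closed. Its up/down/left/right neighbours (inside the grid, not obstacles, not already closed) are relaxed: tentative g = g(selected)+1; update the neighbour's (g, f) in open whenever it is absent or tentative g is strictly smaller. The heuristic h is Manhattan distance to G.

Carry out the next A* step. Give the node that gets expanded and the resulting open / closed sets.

step 1: expand (1,1) (f=4, h=2) → closed; open now [(0,0) g=2 f=6, (0,1) g=3 f=6, (1,2) g=3 f=4, (2,1) g=1 f=4, (3,0) g=1 f=6]

expanded=(1,1); open=[(0,0) g=2 f=6, (0,1) g=3 f=6, (1,2) g=3 f=4, (2,1) g=1 f=4, (3,0) g=1 f=6]; closed=[(1,0), (1,1), (2,0)]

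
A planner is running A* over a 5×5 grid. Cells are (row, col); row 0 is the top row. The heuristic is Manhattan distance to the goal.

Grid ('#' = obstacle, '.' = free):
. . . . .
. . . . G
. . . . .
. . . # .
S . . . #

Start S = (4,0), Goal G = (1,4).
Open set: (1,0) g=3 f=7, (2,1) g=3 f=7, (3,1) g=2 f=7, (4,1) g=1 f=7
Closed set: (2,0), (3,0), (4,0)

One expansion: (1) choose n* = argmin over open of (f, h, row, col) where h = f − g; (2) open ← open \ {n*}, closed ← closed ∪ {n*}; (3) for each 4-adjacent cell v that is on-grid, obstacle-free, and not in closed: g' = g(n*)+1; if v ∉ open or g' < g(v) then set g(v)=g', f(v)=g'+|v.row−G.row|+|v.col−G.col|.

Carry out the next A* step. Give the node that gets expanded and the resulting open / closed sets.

expanded=(1,0); open=[(0,0) g=4 f=9, (1,1) g=4 f=7, (2,1) g=3 f=7, (3,1) g=2 f=7, (4,1) g=1 f=7]; closed=[(1,0), (2,0), (3,0), (4,0)]

step 1: expand (1,0) (f=7, h=4) → closed; open now [(0,0) g=4 f=9, (1,1) g=4 f=7, (2,1) g=3 f=7, (3,1) g=2 f=7, (4,1) g=1 f=7]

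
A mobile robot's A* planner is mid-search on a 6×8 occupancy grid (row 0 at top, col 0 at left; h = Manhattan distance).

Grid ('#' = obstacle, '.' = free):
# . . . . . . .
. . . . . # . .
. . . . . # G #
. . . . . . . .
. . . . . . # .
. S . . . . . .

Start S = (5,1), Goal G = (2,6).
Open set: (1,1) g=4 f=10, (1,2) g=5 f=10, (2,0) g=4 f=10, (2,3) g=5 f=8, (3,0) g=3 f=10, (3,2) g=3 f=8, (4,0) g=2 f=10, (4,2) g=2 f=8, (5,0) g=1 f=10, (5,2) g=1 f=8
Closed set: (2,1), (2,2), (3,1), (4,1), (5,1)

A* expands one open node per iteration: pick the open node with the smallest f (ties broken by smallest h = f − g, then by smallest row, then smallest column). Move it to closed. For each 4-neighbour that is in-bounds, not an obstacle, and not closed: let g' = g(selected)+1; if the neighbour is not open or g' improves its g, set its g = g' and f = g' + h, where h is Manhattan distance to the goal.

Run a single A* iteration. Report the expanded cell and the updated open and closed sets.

expanded=(2,3); open=[(1,1) g=4 f=10, (1,2) g=5 f=10, (1,3) g=6 f=10, (2,0) g=4 f=10, (2,4) g=6 f=8, (3,0) g=3 f=10, (3,2) g=3 f=8, (3,3) g=6 f=10, (4,0) g=2 f=10, (4,2) g=2 f=8, (5,0) g=1 f=10, (5,2) g=1 f=8]; closed=[(2,1), (2,2), (2,3), (3,1), (4,1), (5,1)]

step 1: expand (2,3) (f=8, h=3) → closed; open now [(1,1) g=4 f=10, (1,2) g=5 f=10, (1,3) g=6 f=10, (2,0) g=4 f=10, (2,4) g=6 f=8, (3,0) g=3 f=10, (3,2) g=3 f=8, (3,3) g=6 f=10, (4,0) g=2 f=10, (4,2) g=2 f=8, (5,0) g=1 f=10, (5,2) g=1 f=8]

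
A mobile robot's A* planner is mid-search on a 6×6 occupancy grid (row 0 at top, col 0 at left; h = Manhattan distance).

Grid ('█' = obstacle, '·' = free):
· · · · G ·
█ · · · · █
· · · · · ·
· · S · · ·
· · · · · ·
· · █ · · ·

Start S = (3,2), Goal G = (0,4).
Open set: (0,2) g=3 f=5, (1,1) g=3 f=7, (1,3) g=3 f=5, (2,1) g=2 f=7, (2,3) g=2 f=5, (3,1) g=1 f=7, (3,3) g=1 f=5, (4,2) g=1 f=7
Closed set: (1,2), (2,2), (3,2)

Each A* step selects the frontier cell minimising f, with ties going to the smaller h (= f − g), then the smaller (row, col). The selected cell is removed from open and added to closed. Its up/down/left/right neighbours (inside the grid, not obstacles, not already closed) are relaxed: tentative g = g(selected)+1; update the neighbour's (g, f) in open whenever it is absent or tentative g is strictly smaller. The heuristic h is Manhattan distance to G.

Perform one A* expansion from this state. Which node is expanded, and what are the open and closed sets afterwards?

step 1: expand (0,2) (f=5, h=2) → closed; open now [(0,1) g=4 f=7, (0,3) g=4 f=5, (1,1) g=3 f=7, (1,3) g=3 f=5, (2,1) g=2 f=7, (2,3) g=2 f=5, (3,1) g=1 f=7, (3,3) g=1 f=5, (4,2) g=1 f=7]

expanded=(0,2); open=[(0,1) g=4 f=7, (0,3) g=4 f=5, (1,1) g=3 f=7, (1,3) g=3 f=5, (2,1) g=2 f=7, (2,3) g=2 f=5, (3,1) g=1 f=7, (3,3) g=1 f=5, (4,2) g=1 f=7]; closed=[(0,2), (1,2), (2,2), (3,2)]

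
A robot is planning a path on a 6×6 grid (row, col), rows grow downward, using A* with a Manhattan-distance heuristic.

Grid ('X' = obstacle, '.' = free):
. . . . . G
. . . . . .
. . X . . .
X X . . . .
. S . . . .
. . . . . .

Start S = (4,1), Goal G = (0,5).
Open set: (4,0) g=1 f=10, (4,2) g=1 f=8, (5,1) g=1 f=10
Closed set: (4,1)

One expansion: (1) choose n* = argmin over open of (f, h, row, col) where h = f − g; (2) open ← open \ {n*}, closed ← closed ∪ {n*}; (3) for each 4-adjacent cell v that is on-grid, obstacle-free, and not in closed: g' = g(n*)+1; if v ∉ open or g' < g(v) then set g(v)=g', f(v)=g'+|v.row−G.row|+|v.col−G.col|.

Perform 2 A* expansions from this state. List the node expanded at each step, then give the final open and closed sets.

order=[(4,2) → (3,2)]; open=[(3,3) g=3 f=8, (4,0) g=1 f=10, (4,3) g=2 f=8, (5,1) g=1 f=10, (5,2) g=2 f=10]; closed=[(3,2), (4,1), (4,2)]

step 1: expand (4,2) (f=8, h=7) → closed; open now [(3,2) g=2 f=8, (4,0) g=1 f=10, (4,3) g=2 f=8, (5,1) g=1 f=10, (5,2) g=2 f=10]
step 2: expand (3,2) (f=8, h=6) → closed; open now [(3,3) g=3 f=8, (4,0) g=1 f=10, (4,3) g=2 f=8, (5,1) g=1 f=10, (5,2) g=2 f=10]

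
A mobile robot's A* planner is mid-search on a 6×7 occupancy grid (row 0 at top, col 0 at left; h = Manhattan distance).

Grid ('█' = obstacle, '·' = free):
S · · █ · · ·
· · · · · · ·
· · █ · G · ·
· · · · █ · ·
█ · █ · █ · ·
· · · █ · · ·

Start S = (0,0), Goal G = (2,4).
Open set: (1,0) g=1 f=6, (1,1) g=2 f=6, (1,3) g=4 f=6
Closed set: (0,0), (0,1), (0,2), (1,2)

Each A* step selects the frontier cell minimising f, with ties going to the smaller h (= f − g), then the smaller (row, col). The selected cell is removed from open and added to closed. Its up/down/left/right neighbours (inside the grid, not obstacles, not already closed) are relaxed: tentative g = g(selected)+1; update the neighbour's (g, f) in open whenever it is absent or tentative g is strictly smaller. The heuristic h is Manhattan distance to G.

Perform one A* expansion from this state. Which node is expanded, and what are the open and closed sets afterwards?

step 1: expand (1,3) (f=6, h=2) → closed; open now [(1,0) g=1 f=6, (1,1) g=2 f=6, (1,4) g=5 f=6, (2,3) g=5 f=6]

expanded=(1,3); open=[(1,0) g=1 f=6, (1,1) g=2 f=6, (1,4) g=5 f=6, (2,3) g=5 f=6]; closed=[(0,0), (0,1), (0,2), (1,2), (1,3)]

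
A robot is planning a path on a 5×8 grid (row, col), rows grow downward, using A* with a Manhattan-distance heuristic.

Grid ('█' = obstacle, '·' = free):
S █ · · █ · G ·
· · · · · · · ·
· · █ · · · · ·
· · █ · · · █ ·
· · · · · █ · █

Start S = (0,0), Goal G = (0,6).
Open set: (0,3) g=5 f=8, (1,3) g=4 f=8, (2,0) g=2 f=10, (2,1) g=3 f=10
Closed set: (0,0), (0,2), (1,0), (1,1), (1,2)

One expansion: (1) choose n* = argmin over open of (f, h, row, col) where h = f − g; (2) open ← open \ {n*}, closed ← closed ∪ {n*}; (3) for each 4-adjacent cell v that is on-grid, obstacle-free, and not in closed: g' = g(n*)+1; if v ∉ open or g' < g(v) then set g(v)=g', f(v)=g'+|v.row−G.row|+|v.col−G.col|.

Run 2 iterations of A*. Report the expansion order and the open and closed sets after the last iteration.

order=[(0,3) → (1,3)]; open=[(1,4) g=5 f=8, (2,0) g=2 f=10, (2,1) g=3 f=10, (2,3) g=5 f=10]; closed=[(0,0), (0,2), (0,3), (1,0), (1,1), (1,2), (1,3)]

step 1: expand (0,3) (f=8, h=3) → closed; open now [(1,3) g=4 f=8, (2,0) g=2 f=10, (2,1) g=3 f=10]
step 2: expand (1,3) (f=8, h=4) → closed; open now [(1,4) g=5 f=8, (2,0) g=2 f=10, (2,1) g=3 f=10, (2,3) g=5 f=10]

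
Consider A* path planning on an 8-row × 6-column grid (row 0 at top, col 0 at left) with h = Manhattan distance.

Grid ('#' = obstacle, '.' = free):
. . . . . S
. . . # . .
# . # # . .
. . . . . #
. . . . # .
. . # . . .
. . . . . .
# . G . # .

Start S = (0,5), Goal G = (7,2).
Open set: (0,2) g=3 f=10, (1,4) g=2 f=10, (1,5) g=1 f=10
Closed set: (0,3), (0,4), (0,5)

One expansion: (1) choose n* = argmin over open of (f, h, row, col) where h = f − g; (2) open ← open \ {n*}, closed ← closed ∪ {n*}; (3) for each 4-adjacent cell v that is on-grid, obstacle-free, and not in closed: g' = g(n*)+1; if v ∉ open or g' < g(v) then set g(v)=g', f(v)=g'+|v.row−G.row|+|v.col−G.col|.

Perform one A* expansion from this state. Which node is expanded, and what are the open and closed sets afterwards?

expanded=(0,2); open=[(0,1) g=4 f=12, (1,2) g=4 f=10, (1,4) g=2 f=10, (1,5) g=1 f=10]; closed=[(0,2), (0,3), (0,4), (0,5)]

step 1: expand (0,2) (f=10, h=7) → closed; open now [(0,1) g=4 f=12, (1,2) g=4 f=10, (1,4) g=2 f=10, (1,5) g=1 f=10]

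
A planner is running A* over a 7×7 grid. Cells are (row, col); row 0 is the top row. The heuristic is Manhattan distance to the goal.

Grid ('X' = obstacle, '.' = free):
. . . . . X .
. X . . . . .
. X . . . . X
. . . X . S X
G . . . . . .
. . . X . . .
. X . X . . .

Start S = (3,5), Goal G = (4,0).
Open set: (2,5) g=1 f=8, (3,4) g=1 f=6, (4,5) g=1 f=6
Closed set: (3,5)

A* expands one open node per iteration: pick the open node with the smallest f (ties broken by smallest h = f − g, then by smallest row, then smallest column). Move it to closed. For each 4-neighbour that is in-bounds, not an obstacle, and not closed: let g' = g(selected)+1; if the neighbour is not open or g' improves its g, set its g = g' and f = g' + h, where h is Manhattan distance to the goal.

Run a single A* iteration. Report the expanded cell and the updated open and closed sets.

expanded=(3,4); open=[(2,4) g=2 f=8, (2,5) g=1 f=8, (4,4) g=2 f=6, (4,5) g=1 f=6]; closed=[(3,4), (3,5)]

step 1: expand (3,4) (f=6, h=5) → closed; open now [(2,4) g=2 f=8, (2,5) g=1 f=8, (4,4) g=2 f=6, (4,5) g=1 f=6]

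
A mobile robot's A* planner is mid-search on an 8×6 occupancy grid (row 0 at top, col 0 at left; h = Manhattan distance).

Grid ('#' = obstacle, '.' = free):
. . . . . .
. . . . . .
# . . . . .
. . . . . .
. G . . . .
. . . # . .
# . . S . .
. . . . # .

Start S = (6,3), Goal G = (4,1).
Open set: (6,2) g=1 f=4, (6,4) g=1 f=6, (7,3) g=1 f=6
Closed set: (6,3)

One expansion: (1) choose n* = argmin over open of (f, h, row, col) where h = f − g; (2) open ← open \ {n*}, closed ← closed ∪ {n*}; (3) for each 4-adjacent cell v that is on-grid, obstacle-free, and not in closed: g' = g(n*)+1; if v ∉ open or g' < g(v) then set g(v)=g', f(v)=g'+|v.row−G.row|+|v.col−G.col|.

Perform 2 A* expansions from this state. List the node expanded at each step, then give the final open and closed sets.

order=[(6,2) → (5,2)]; open=[(4,2) g=3 f=4, (5,1) g=3 f=4, (6,1) g=2 f=4, (6,4) g=1 f=6, (7,2) g=2 f=6, (7,3) g=1 f=6]; closed=[(5,2), (6,2), (6,3)]

step 1: expand (6,2) (f=4, h=3) → closed; open now [(5,2) g=2 f=4, (6,1) g=2 f=4, (6,4) g=1 f=6, (7,2) g=2 f=6, (7,3) g=1 f=6]
step 2: expand (5,2) (f=4, h=2) → closed; open now [(4,2) g=3 f=4, (5,1) g=3 f=4, (6,1) g=2 f=4, (6,4) g=1 f=6, (7,2) g=2 f=6, (7,3) g=1 f=6]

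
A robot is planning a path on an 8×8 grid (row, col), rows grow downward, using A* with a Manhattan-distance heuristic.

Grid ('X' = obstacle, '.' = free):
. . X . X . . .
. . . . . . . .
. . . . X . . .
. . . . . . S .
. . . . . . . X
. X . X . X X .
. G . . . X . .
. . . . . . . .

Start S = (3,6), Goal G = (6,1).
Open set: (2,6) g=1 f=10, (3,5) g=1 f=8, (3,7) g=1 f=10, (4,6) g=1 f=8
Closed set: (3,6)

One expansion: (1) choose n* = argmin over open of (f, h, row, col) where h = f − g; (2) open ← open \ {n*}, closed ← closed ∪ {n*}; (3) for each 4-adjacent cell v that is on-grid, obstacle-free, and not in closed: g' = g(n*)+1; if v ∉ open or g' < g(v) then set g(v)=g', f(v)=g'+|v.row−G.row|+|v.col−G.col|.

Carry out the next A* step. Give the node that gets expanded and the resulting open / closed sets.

expanded=(3,5); open=[(2,5) g=2 f=10, (2,6) g=1 f=10, (3,4) g=2 f=8, (3,7) g=1 f=10, (4,5) g=2 f=8, (4,6) g=1 f=8]; closed=[(3,5), (3,6)]

step 1: expand (3,5) (f=8, h=7) → closed; open now [(2,5) g=2 f=10, (2,6) g=1 f=10, (3,4) g=2 f=8, (3,7) g=1 f=10, (4,5) g=2 f=8, (4,6) g=1 f=8]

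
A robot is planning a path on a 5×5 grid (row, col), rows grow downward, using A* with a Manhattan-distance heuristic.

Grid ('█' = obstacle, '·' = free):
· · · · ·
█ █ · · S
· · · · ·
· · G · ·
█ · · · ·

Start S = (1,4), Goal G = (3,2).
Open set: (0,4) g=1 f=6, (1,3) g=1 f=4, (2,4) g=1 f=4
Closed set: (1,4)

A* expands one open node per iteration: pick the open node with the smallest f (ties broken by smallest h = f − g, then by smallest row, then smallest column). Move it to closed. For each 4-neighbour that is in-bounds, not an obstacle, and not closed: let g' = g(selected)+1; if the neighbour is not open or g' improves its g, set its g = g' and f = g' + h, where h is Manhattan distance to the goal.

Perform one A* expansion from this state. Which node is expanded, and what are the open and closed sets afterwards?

step 1: expand (1,3) (f=4, h=3) → closed; open now [(0,3) g=2 f=6, (0,4) g=1 f=6, (1,2) g=2 f=4, (2,3) g=2 f=4, (2,4) g=1 f=4]

expanded=(1,3); open=[(0,3) g=2 f=6, (0,4) g=1 f=6, (1,2) g=2 f=4, (2,3) g=2 f=4, (2,4) g=1 f=4]; closed=[(1,3), (1,4)]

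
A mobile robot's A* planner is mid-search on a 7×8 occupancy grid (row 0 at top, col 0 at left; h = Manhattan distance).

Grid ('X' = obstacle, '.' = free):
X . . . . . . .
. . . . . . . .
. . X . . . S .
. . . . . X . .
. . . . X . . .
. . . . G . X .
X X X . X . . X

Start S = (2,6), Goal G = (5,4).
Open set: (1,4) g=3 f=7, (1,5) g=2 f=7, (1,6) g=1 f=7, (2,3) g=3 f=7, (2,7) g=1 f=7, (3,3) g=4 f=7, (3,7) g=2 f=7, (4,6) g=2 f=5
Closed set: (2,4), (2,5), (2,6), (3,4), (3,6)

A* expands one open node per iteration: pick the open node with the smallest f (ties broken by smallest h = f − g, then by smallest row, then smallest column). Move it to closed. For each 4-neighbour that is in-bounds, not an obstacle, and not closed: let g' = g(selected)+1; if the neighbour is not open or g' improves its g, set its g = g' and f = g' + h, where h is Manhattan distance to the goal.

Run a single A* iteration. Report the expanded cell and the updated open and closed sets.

expanded=(4,6); open=[(1,4) g=3 f=7, (1,5) g=2 f=7, (1,6) g=1 f=7, (2,3) g=3 f=7, (2,7) g=1 f=7, (3,3) g=4 f=7, (3,7) g=2 f=7, (4,5) g=3 f=5, (4,7) g=3 f=7]; closed=[(2,4), (2,5), (2,6), (3,4), (3,6), (4,6)]

step 1: expand (4,6) (f=5, h=3) → closed; open now [(1,4) g=3 f=7, (1,5) g=2 f=7, (1,6) g=1 f=7, (2,3) g=3 f=7, (2,7) g=1 f=7, (3,3) g=4 f=7, (3,7) g=2 f=7, (4,5) g=3 f=5, (4,7) g=3 f=7]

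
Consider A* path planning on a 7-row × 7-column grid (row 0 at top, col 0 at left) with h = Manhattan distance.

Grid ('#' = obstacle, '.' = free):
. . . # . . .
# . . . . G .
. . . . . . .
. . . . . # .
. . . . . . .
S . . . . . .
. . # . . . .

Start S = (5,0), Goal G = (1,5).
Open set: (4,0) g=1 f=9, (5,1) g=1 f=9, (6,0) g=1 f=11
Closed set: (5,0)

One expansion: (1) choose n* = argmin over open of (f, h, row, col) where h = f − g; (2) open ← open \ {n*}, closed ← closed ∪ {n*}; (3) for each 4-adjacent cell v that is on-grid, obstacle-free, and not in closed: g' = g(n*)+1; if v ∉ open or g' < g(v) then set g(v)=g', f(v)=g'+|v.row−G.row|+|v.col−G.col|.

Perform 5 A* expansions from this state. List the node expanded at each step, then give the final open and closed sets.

step 1: expand (4,0) (f=9, h=8) → closed; open now [(3,0) g=2 f=9, (4,1) g=2 f=9, (5,1) g=1 f=9, (6,0) g=1 f=11]
step 2: expand (3,0) (f=9, h=7) → closed; open now [(2,0) g=3 f=9, (3,1) g=3 f=9, (4,1) g=2 f=9, (5,1) g=1 f=9, (6,0) g=1 f=11]
step 3: expand (2,0) (f=9, h=6) → closed; open now [(2,1) g=4 f=9, (3,1) g=3 f=9, (4,1) g=2 f=9, (5,1) g=1 f=9, (6,0) g=1 f=11]
step 4: expand (2,1) (f=9, h=5) → closed; open now [(1,1) g=5 f=9, (2,2) g=5 f=9, (3,1) g=3 f=9, (4,1) g=2 f=9, (5,1) g=1 f=9, (6,0) g=1 f=11]
step 5: expand (1,1) (f=9, h=4) → closed; open now [(0,1) g=6 f=11, (1,2) g=6 f=9, (2,2) g=5 f=9, (3,1) g=3 f=9, (4,1) g=2 f=9, (5,1) g=1 f=9, (6,0) g=1 f=11]

order=[(4,0) → (3,0) → (2,0) → (2,1) → (1,1)]; open=[(0,1) g=6 f=11, (1,2) g=6 f=9, (2,2) g=5 f=9, (3,1) g=3 f=9, (4,1) g=2 f=9, (5,1) g=1 f=9, (6,0) g=1 f=11]; closed=[(1,1), (2,0), (2,1), (3,0), (4,0), (5,0)]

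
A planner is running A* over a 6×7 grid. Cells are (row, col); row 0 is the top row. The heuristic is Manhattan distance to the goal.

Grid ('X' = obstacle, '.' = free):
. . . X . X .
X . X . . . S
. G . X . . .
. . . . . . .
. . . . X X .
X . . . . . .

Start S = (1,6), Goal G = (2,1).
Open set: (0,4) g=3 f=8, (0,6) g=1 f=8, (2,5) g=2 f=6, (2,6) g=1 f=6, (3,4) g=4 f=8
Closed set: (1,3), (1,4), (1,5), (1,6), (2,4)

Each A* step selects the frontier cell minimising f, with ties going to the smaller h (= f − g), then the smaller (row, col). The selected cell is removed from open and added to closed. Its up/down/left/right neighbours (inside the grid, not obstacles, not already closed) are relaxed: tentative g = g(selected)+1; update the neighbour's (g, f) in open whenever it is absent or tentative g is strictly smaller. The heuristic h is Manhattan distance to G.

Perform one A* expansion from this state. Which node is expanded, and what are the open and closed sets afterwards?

expanded=(2,5); open=[(0,4) g=3 f=8, (0,6) g=1 f=8, (2,6) g=1 f=6, (3,4) g=4 f=8, (3,5) g=3 f=8]; closed=[(1,3), (1,4), (1,5), (1,6), (2,4), (2,5)]

step 1: expand (2,5) (f=6, h=4) → closed; open now [(0,4) g=3 f=8, (0,6) g=1 f=8, (2,6) g=1 f=6, (3,4) g=4 f=8, (3,5) g=3 f=8]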